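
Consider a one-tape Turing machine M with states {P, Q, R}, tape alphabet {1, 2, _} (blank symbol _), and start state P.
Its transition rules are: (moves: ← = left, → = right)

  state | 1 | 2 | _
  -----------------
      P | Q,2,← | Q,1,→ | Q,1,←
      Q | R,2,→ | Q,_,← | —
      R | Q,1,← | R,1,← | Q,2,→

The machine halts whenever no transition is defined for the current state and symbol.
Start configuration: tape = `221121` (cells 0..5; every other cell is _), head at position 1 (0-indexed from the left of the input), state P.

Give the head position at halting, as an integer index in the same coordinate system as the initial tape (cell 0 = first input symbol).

P | __2[2]1121   read 2 → write 1, move →, go to Q
Q | __21[1]121   read 1 → write 2, move →, go to R
R | __212[1]21   read 1 → write 1, move ←, go to Q
Q | __21[2]121   read 2 → write _, move ←, go to Q
Q | __2[1]_121   read 1 → write 2, move →, go to R
R | __22[_]121   read _ → write 2, move →, go to Q
Q | __222[1]21   read 1 → write 2, move →, go to R
R | __2222[2]1   read 2 → write 1, move ←, go to R
R | __222[2]11   read 2 → write 1, move ←, go to R
R | __22[2]111   read 2 → write 1, move ←, go to R
R | __2[2]1111   read 2 → write 1, move ←, go to R
R | __[2]11111   read 2 → write 1, move ←, go to R
R | _[_]111111   read _ → write 2, move →, go to Q
Q | _2[1]11111   read 1 → write 2, move →, go to R
R | _22[1]1111   read 1 → write 1, move ←, go to Q
Q | _2[2]11111   read 2 → write _, move ←, go to Q
Q | _[2]_11111   read 2 → write _, move ←, go to Q
Q | [_]__11111
At halt the head is at cell -2.

-2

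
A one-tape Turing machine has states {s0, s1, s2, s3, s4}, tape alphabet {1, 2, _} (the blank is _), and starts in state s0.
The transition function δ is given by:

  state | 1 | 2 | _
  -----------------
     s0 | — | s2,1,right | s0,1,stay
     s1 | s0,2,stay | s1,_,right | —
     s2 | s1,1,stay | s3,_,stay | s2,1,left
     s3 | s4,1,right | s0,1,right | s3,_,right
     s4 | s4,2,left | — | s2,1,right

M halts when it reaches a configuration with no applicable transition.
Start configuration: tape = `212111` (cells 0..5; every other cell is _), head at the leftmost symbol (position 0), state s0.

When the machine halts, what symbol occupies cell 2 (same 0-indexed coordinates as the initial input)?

1

s0 | [2]12111   read 2 → write 1, move right, go to s2
s2 | 1[1]2111   read 1 → write 1, move stay, go to s1
s1 | 1[1]2111   read 1 → write 2, move stay, go to s0
s0 | 1[2]2111   read 2 → write 1, move right, go to s2
s2 | 11[2]111   read 2 → write _, move stay, go to s3
s3 | 11[_]111   read _ → write _, move right, go to s3
s3 | 11_[1]11   read 1 → write 1, move right, go to s4
s4 | 11_1[1]1   read 1 → write 2, move left, go to s4
s4 | 11_[1]21   read 1 → write 2, move left, go to s4
s4 | 11[_]221   read _ → write 1, move right, go to s2
s2 | 111[2]21   read 2 → write _, move stay, go to s3
s3 | 111[_]21   read _ → write _, move right, go to s3
s3 | 111_[2]1   read 2 → write 1, move right, go to s0
s0 | 111_1[1]
Cell 2 holds 1 when M halts.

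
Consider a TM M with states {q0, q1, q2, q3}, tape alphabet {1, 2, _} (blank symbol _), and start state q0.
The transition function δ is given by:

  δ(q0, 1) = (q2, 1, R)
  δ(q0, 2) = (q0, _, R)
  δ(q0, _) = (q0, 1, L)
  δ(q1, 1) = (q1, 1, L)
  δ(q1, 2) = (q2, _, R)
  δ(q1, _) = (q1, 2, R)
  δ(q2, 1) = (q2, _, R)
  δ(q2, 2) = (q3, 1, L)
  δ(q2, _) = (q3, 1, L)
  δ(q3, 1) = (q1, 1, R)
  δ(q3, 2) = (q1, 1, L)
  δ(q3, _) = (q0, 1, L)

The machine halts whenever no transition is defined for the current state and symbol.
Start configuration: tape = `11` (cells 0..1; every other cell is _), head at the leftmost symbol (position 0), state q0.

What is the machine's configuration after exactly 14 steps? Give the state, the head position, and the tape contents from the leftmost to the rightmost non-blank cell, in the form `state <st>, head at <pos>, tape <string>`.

q0 | [1]1___   read 1 → write 1, move R, go to q2
q2 | 1[1]___   read 1 → write _, move R, go to q2
q2 | 1_[_]__   read _ → write 1, move L, go to q3
q3 | 1[_]1__   read _ → write 1, move L, go to q0
q0 | [1]11__   read 1 → write 1, move R, go to q2
q2 | 1[1]1__   read 1 → write _, move R, go to q2
q2 | 1_[1]__   read 1 → write _, move R, go to q2
q2 | 1__[_]_   read _ → write 1, move L, go to q3
q3 | 1_[_]1_   read _ → write 1, move L, go to q0
q0 | 1[_]11_   read _ → write 1, move L, go to q0
q0 | [1]111_   read 1 → write 1, move R, go to q2
q2 | 1[1]11_   read 1 → write _, move R, go to q2
q2 | 1_[1]1_   read 1 → write _, move R, go to q2
q2 | 1__[1]_   read 1 → write _, move R, go to q2
q2 | 1___[_]
After 14 steps: state q2, head at 4, tape 1.

state q2, head at 4, tape 1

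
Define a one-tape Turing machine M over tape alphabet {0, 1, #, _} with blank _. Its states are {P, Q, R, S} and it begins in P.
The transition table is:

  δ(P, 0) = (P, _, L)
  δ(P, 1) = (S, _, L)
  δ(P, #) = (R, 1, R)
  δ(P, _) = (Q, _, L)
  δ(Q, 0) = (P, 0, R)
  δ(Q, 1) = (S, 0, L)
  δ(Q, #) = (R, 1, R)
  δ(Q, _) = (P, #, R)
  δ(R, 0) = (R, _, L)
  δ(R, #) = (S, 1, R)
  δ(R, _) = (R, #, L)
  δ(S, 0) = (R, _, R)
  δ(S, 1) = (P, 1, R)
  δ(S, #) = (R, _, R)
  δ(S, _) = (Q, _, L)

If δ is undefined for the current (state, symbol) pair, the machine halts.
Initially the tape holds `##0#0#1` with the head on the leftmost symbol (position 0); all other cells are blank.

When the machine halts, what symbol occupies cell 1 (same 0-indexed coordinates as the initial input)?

P | __[#]#0#0#1_   read # → write 1, move R, go to R
R | __1[#]0#0#1_   read # → write 1, move R, go to S
S | __11[0]#0#1_   read 0 → write _, move R, go to R
R | __11_[#]0#1_   read # → write 1, move R, go to S
S | __11_1[0]#1_   read 0 → write _, move R, go to R
R | __11_1_[#]1_   read # → write 1, move R, go to S
S | __11_1_1[1]_   read 1 → write 1, move R, go to P
P | __11_1_11[_]   read _ → write _, move L, go to Q
Q | __11_1_1[1]_   read 1 → write 0, move L, go to S
S | __11_1_[1]0_   read 1 → write 1, move R, go to P
P | __11_1_1[0]_   read 0 → write _, move L, go to P
P | __11_1_[1]__   read 1 → write _, move L, go to S
S | __11_1[_]___   read _ → write _, move L, go to Q
Q | __11_[1]____   read 1 → write 0, move L, go to S
S | __11[_]0____   read _ → write _, move L, go to Q
Q | __1[1]_0____   read 1 → write 0, move L, go to S
S | __[1]0_0____   read 1 → write 1, move R, go to P
P | __1[0]_0____   read 0 → write _, move L, go to P
P | __[1]__0____   read 1 → write _, move L, go to S
S | _[_]___0____   read _ → write _, move L, go to Q
Q | [_]____0____   read _ → write #, move R, go to P
P | #[_]___0____   read _ → write _, move L, go to Q
Q | [#]____0____   read # → write 1, move R, go to R
R | 1[_]___0____   read _ → write #, move L, go to R
R | [1]#___0____
Cell 1 holds _ when M halts.

_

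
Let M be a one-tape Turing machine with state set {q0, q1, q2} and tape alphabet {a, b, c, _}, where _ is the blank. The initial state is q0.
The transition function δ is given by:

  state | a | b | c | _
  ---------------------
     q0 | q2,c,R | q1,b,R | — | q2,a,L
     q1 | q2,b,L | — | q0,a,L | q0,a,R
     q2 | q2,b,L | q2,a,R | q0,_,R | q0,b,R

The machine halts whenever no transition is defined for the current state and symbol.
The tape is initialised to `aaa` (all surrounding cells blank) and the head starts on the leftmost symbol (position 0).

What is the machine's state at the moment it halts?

q0 | [a]aa__   read a → write c, move R, go to q2
q2 | c[a]a__   read a → write b, move L, go to q2
q2 | [c]ba__   read c → write _, move R, go to q0
q0 | _[b]a__   read b → write b, move R, go to q1
q1 | _b[a]__   read a → write b, move L, go to q2
q2 | _[b]b__   read b → write a, move R, go to q2
q2 | _a[b]__   read b → write a, move R, go to q2
q2 | _aa[_]_   read _ → write b, move R, go to q0
q0 | _aab[_]   read _ → write a, move L, go to q2
q2 | _aa[b]a   read b → write a, move R, go to q2
q2 | _aaa[a]   read a → write b, move L, go to q2
q2 | _aa[a]b   read a → write b, move L, go to q2
q2 | _a[a]bb   read a → write b, move L, go to q2
q2 | _[a]bbb   read a → write b, move L, go to q2
q2 | [_]bbbb   read _ → write b, move R, go to q0
q0 | b[b]bbb   read b → write b, move R, go to q1
q1 | bb[b]bb
No transition is defined for (q1, b); M halts in state q1.

q1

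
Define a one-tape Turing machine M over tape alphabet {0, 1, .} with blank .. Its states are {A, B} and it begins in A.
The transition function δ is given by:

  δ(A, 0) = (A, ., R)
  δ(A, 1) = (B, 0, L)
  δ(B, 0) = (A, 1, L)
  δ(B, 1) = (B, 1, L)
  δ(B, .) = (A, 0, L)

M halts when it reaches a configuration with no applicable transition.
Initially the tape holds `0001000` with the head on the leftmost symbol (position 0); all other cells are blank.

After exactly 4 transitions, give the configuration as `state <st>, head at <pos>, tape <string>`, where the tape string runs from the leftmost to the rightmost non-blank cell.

state=A head=0 tape=[0]001000   (A,0)→(A,.,R)
state=A head=1 tape=.[0]01000   (A,0)→(A,.,R)
state=A head=2 tape=..[0]1000   (A,0)→(A,.,R)
state=A head=3 tape=...[1]000   (A,1)→(B,0,L)
state=B head=2 tape=..[.]0000
After 4 steps: state B, head at 2, tape 0000.

state B, head at 2, tape 0000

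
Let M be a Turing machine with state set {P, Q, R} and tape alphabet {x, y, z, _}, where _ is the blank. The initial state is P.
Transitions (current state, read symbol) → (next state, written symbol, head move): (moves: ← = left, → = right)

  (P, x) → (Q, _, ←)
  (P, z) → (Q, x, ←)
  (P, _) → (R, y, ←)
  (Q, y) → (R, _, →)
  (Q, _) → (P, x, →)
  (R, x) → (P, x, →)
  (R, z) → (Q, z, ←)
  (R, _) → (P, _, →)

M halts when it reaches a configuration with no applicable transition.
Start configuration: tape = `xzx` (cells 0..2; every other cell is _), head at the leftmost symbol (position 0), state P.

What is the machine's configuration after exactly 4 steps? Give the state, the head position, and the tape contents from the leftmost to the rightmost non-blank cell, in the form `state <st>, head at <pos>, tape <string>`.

state=P head=0 tape=_[x]zx   (P,x)→(Q,_,←)
state=Q head=-1 tape=[_]_zx   (Q,_)→(P,x,→)
state=P head=0 tape=x[_]zx   (P,_)→(R,y,←)
state=R head=-1 tape=[x]yzx   (R,x)→(P,x,→)
state=P head=0 tape=x[y]zx
After 4 steps: state P, head at 0, tape xyzx.

state P, head at 0, tape xyzx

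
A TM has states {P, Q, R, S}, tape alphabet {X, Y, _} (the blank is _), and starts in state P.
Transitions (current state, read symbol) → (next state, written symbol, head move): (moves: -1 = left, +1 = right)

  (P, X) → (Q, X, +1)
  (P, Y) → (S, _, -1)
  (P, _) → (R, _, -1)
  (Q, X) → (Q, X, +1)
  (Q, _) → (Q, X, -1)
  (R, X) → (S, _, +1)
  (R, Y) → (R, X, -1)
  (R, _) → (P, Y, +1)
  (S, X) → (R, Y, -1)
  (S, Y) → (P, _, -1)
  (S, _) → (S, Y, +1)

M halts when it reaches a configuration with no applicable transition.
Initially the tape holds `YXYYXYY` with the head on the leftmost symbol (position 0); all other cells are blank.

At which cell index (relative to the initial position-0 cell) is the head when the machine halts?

P | __[Y]XYYXYY   read Y → write _, move -1, go to S
S | _[_]_XYYXYY   read _ → write Y, move +1, go to S
S | _Y[_]XYYXYY   read _ → write Y, move +1, go to S
S | _YY[X]YYXYY   read X → write Y, move -1, go to R
R | _Y[Y]YYYXYY   read Y → write X, move -1, go to R
R | _[Y]XYYYXYY   read Y → write X, move -1, go to R
R | [_]XXYYYXYY   read _ → write Y, move +1, go to P
P | Y[X]XYYYXYY   read X → write X, move +1, go to Q
Q | YX[X]YYYXYY   read X → write X, move +1, go to Q
Q | YXX[Y]YYXYY
At halt the head is at cell 1.

1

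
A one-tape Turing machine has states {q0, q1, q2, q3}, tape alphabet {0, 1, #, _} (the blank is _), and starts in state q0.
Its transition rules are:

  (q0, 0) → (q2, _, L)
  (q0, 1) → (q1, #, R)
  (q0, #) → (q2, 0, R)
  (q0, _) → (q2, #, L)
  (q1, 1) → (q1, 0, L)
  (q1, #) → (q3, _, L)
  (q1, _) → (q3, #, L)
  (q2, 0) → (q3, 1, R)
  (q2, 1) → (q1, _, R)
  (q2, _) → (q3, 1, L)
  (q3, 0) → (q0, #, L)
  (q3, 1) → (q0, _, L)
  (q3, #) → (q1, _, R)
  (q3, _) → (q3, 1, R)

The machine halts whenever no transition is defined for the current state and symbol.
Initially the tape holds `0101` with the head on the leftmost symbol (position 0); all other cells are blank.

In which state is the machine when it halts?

q1

q0 | __[0]101   read 0 → write _, move L, go to q2
q2 | _[_]_101   read _ → write 1, move L, go to q3
q3 | [_]1_101   read _ → write 1, move R, go to q3
q3 | 1[1]_101   read 1 → write _, move L, go to q0
q0 | [1]__101   read 1 → write #, move R, go to q1
q1 | #[_]_101   read _ → write #, move L, go to q3
q3 | [#]#_101   read # → write _, move R, go to q1
q1 | _[#]_101   read # → write _, move L, go to q3
q3 | [_]__101   read _ → write 1, move R, go to q3
q3 | 1[_]_101   read _ → write 1, move R, go to q3
q3 | 11[_]101   read _ → write 1, move R, go to q3
q3 | 111[1]01   read 1 → write _, move L, go to q0
q0 | 11[1]_01   read 1 → write #, move R, go to q1
q1 | 11#[_]01   read _ → write #, move L, go to q3
q3 | 11[#]#01   read # → write _, move R, go to q1
q1 | 11_[#]01   read # → write _, move L, go to q3
q3 | 11[_]_01   read _ → write 1, move R, go to q3
q3 | 111[_]01   read _ → write 1, move R, go to q3
q3 | 1111[0]1   read 0 → write #, move L, go to q0
q0 | 111[1]#1   read 1 → write #, move R, go to q1
q1 | 111#[#]1   read # → write _, move L, go to q3
q3 | 111[#]_1   read # → write _, move R, go to q1
q1 | 111_[_]1   read _ → write #, move L, go to q3
q3 | 111[_]#1   read _ → write 1, move R, go to q3
q3 | 1111[#]1   read # → write _, move R, go to q1
q1 | 1111_[1]   read 1 → write 0, move L, go to q1
q1 | 1111[_]0   read _ → write #, move L, go to q3
q3 | 111[1]#0   read 1 → write _, move L, go to q0
q0 | 11[1]_#0   read 1 → write #, move R, go to q1
q1 | 11#[_]#0   read _ → write #, move L, go to q3
q3 | 11[#]##0   read # → write _, move R, go to q1
q1 | 11_[#]#0   read # → write _, move L, go to q3
q3 | 11[_]_#0   read _ → write 1, move R, go to q3
q3 | 111[_]#0   read _ → write 1, move R, go to q3
q3 | 1111[#]0   read # → write _, move R, go to q1
q1 | 1111_[0]
No transition is defined for (q1, 0); M halts in state q1.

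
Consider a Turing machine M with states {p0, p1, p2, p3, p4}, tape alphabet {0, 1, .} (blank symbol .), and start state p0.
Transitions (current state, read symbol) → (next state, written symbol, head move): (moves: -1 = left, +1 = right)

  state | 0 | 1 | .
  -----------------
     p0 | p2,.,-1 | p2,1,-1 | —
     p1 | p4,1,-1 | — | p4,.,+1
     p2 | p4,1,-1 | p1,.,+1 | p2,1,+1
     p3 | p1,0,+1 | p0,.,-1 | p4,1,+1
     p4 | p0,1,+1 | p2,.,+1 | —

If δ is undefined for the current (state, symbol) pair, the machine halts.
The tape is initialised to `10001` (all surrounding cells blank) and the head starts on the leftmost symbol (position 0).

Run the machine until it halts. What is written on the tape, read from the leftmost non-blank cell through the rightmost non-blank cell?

1.1001

state=p0 head=0 tape=.[1]0001   (p0,1)→(p2,1,-1)
state=p2 head=-1 tape=[.]10001   (p2,.)→(p2,1,+1)
state=p2 head=0 tape=1[1]0001   (p2,1)→(p1,.,+1)
state=p1 head=1 tape=1.[0]001   (p1,0)→(p4,1,-1)
state=p4 head=0 tape=1[.]1001
The non-blank tape span at halt is 1.1001.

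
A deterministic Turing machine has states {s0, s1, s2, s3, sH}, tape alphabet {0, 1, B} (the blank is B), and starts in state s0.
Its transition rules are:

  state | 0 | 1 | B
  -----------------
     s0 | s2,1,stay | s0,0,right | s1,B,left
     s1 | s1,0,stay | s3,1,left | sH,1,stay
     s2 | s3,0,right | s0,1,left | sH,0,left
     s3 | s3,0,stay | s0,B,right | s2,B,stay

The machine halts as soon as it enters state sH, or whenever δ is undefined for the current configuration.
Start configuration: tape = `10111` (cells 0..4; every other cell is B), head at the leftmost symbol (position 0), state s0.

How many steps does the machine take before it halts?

s0 | BB[1]0111   read 1 → write 0, move right, go to s0
s0 | BB0[0]111   read 0 → write 1, move stay, go to s2
s2 | BB0[1]111   read 1 → write 1, move left, go to s0
s0 | BB[0]1111   read 0 → write 1, move stay, go to s2
s2 | BB[1]1111   read 1 → write 1, move left, go to s0
s0 | B[B]11111   read B → write B, move left, go to s1
s1 | [B]B11111   read B → write 1, move stay, go to sH
sH | [1]B11111
M halts after 7 transitions.

7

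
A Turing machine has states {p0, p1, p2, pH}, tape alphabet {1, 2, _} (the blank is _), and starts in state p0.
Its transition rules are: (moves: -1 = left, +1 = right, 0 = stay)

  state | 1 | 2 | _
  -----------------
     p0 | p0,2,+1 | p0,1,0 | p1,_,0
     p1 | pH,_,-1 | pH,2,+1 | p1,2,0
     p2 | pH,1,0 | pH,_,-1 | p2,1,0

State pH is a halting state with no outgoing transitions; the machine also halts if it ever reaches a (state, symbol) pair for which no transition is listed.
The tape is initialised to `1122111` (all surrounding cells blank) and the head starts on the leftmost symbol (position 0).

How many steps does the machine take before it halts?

12

p0 | [1]122111__   read 1 → write 2, move +1, go to p0
p0 | 2[1]22111__   read 1 → write 2, move +1, go to p0
p0 | 22[2]2111__   read 2 → write 1, move 0, go to p0
p0 | 22[1]2111__   read 1 → write 2, move +1, go to p0
p0 | 222[2]111__   read 2 → write 1, move 0, go to p0
p0 | 222[1]111__   read 1 → write 2, move +1, go to p0
p0 | 2222[1]11__   read 1 → write 2, move +1, go to p0
p0 | 22222[1]1__   read 1 → write 2, move +1, go to p0
p0 | 222222[1]__   read 1 → write 2, move +1, go to p0
p0 | 2222222[_]_   read _ → write _, move 0, go to p1
p1 | 2222222[_]_   read _ → write 2, move 0, go to p1
p1 | 2222222[2]_   read 2 → write 2, move +1, go to pH
pH | 22222222[_]
M halts after 12 transitions.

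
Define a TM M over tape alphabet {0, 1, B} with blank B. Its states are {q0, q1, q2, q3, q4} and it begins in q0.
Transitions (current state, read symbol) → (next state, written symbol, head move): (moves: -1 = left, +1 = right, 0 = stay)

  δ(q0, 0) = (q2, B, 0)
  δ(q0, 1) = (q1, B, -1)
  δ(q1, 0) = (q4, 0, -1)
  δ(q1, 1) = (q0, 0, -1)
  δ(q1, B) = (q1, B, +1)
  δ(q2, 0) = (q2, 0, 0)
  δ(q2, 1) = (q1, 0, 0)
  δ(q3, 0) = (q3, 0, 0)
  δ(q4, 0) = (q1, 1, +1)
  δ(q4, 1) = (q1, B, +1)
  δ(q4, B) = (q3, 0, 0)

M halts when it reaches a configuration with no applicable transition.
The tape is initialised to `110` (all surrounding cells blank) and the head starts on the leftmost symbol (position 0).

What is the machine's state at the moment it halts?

q0

q0 | B[1]10   read 1 → write B, move -1, go to q1
q1 | [B]B10   read B → write B, move +1, go to q1
q1 | B[B]10   read B → write B, move +1, go to q1
q1 | BB[1]0   read 1 → write 0, move -1, go to q0
q0 | B[B]00
No transition is defined for (q0, B); M halts in state q0.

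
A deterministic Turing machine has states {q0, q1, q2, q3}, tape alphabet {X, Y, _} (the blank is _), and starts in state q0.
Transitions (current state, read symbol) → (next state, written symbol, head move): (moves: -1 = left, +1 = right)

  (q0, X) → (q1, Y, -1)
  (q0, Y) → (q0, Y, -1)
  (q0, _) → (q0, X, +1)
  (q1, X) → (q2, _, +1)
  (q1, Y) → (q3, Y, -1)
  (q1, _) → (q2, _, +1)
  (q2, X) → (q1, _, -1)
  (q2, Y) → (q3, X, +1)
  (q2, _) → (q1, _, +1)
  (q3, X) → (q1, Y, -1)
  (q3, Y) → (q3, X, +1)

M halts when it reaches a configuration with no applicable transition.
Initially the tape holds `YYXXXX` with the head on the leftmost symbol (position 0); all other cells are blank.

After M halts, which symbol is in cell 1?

_

q0 | __[Y]YXXXX_   read Y → write Y, move -1, go to q0
q0 | _[_]YYXXXX_   read _ → write X, move +1, go to q0
q0 | _X[Y]YXXXX_   read Y → write Y, move -1, go to q0
q0 | _[X]YYXXXX_   read X → write Y, move -1, go to q1
q1 | [_]YYYXXXX_   read _ → write _, move +1, go to q2
q2 | _[Y]YYXXXX_   read Y → write X, move +1, go to q3
q3 | _X[Y]YXXXX_   read Y → write X, move +1, go to q3
q3 | _XX[Y]XXXX_   read Y → write X, move +1, go to q3
q3 | _XXX[X]XXX_   read X → write Y, move -1, go to q1
q1 | _XX[X]YXXX_   read X → write _, move +1, go to q2
q2 | _XX_[Y]XXX_   read Y → write X, move +1, go to q3
q3 | _XX_X[X]XX_   read X → write Y, move -1, go to q1
q1 | _XX_[X]YXX_   read X → write _, move +1, go to q2
q2 | _XX__[Y]XX_   read Y → write X, move +1, go to q3
q3 | _XX__X[X]X_   read X → write Y, move -1, go to q1
q1 | _XX__[X]YX_   read X → write _, move +1, go to q2
q2 | _XX___[Y]X_   read Y → write X, move +1, go to q3
q3 | _XX___X[X]_   read X → write Y, move -1, go to q1
q1 | _XX___[X]Y_   read X → write _, move +1, go to q2
q2 | _XX____[Y]_   read Y → write X, move +1, go to q3
q3 | _XX____X[_]
Cell 1 holds _ when M halts.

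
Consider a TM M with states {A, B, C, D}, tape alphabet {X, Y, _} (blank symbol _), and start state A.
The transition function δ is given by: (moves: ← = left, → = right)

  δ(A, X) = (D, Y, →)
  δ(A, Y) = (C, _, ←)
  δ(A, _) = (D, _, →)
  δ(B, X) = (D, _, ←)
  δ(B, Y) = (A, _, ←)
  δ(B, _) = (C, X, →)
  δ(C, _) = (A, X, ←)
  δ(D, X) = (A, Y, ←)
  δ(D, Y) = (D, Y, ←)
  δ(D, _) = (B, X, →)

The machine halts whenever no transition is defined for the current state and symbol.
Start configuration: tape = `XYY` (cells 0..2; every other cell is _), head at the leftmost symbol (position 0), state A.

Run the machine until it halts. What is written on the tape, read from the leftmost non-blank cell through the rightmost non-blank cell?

YYYX_Y

state=A head=0 tape=_[X]YY__   (A,X)→(D,Y,→)
state=D head=1 tape=_Y[Y]Y__   (D,Y)→(D,Y,←)
state=D head=0 tape=_[Y]YY__   (D,Y)→(D,Y,←)
state=D head=-1 tape=[_]YYY__   (D,_)→(B,X,→)
state=B head=0 tape=X[Y]YY__   (B,Y)→(A,_,←)
state=A head=-1 tape=[X]_YY__   (A,X)→(D,Y,→)
state=D head=0 tape=Y[_]YY__   (D,_)→(B,X,→)
state=B head=1 tape=YX[Y]Y__   (B,Y)→(A,_,←)
state=A head=0 tape=Y[X]_Y__   (A,X)→(D,Y,→)
state=D head=1 tape=YY[_]Y__   (D,_)→(B,X,→)
state=B head=2 tape=YYX[Y]__   (B,Y)→(A,_,←)
state=A head=1 tape=YY[X]___   (A,X)→(D,Y,→)
state=D head=2 tape=YYY[_]__   (D,_)→(B,X,→)
state=B head=3 tape=YYYX[_]_   (B,_)→(C,X,→)
state=C head=4 tape=YYYXX[_]   (C,_)→(A,X,←)
state=A head=3 tape=YYYX[X]X   (A,X)→(D,Y,→)
state=D head=4 tape=YYYXY[X]   (D,X)→(A,Y,←)
state=A head=3 tape=YYYX[Y]Y   (A,Y)→(C,_,←)
state=C head=2 tape=YYY[X]_Y
The non-blank tape span at halt is YYYX_Y.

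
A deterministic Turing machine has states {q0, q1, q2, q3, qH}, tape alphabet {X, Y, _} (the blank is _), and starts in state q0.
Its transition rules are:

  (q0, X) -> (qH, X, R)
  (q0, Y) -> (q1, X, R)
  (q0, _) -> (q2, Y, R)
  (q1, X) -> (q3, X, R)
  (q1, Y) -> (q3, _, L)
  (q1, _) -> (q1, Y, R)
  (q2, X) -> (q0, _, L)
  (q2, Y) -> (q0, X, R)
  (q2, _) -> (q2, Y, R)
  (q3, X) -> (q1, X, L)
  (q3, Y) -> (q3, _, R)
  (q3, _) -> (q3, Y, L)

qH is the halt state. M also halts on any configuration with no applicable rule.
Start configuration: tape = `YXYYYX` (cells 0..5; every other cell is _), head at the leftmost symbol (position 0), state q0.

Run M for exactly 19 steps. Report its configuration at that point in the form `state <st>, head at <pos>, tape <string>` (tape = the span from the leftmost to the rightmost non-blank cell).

state q3, head at 1, tape XXYY_XY

state=q0 head=0 tape=[Y]XYYYX_   (q0,Y)→(q1,X,R)
state=q1 head=1 tape=X[X]YYYX_   (q1,X)→(q3,X,R)
state=q3 head=2 tape=XX[Y]YYX_   (q3,Y)→(q3,_,R)
state=q3 head=3 tape=XX_[Y]YX_   (q3,Y)→(q3,_,R)
state=q3 head=4 tape=XX__[Y]X_   (q3,Y)→(q3,_,R)
state=q3 head=5 tape=XX___[X]_   (q3,X)→(q1,X,L)
state=q1 head=4 tape=XX__[_]X_   (q1,_)→(q1,Y,R)
state=q1 head=5 tape=XX__Y[X]_   (q1,X)→(q3,X,R)
state=q3 head=6 tape=XX__YX[_]   (q3,_)→(q3,Y,L)
state=q3 head=5 tape=XX__Y[X]Y   (q3,X)→(q1,X,L)
state=q1 head=4 tape=XX__[Y]XY   (q1,Y)→(q3,_,L)
state=q3 head=3 tape=XX_[_]_XY   (q3,_)→(q3,Y,L)
state=q3 head=2 tape=XX[_]Y_XY   (q3,_)→(q3,Y,L)
state=q3 head=1 tape=X[X]YY_XY   (q3,X)→(q1,X,L)
state=q1 head=0 tape=[X]XYY_XY   (q1,X)→(q3,X,R)
state=q3 head=1 tape=X[X]YY_XY   (q3,X)→(q1,X,L)
state=q1 head=0 tape=[X]XYY_XY   (q1,X)→(q3,X,R)
state=q3 head=1 tape=X[X]YY_XY   (q3,X)→(q1,X,L)
state=q1 head=0 tape=[X]XYY_XY   (q1,X)→(q3,X,R)
state=q3 head=1 tape=X[X]YY_XY
After 19 steps: state q3, head at 1, tape XXYY_XY.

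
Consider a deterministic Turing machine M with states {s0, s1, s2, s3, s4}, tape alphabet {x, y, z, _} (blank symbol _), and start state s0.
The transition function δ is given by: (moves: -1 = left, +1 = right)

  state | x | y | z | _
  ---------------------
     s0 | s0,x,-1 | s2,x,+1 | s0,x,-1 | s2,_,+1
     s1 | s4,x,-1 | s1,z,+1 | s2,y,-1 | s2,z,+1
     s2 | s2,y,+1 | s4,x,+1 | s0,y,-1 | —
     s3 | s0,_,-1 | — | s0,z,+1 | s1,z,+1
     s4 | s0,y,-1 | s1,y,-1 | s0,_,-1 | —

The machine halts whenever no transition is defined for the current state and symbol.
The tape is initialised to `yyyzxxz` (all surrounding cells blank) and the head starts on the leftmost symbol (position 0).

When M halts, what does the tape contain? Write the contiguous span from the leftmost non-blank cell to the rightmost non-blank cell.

s0 | __[y]yyzxxz   read y → write x, move +1, go to s2
s2 | __x[y]yzxxz   read y → write x, move +1, go to s4
s4 | __xx[y]zxxz   read y → write y, move -1, go to s1
s1 | __x[x]yzxxz   read x → write x, move -1, go to s4
s4 | __[x]xyzxxz   read x → write y, move -1, go to s0
s0 | _[_]yxyzxxz   read _ → write _, move +1, go to s2
s2 | __[y]xyzxxz   read y → write x, move +1, go to s4
s4 | __x[x]yzxxz   read x → write y, move -1, go to s0
s0 | __[x]yyzxxz   read x → write x, move -1, go to s0
s0 | _[_]xyyzxxz   read _ → write _, move +1, go to s2
s2 | __[x]yyzxxz   read x → write y, move +1, go to s2
s2 | __y[y]yzxxz   read y → write x, move +1, go to s4
s4 | __yx[y]zxxz   read y → write y, move -1, go to s1
s1 | __y[x]yzxxz   read x → write x, move -1, go to s4
s4 | __[y]xyzxxz   read y → write y, move -1, go to s1
s1 | _[_]yxyzxxz   read _ → write z, move +1, go to s2
s2 | _z[y]xyzxxz   read y → write x, move +1, go to s4
s4 | _zx[x]yzxxz   read x → write y, move -1, go to s0
s0 | _z[x]yyzxxz   read x → write x, move -1, go to s0
s0 | _[z]xyyzxxz   read z → write x, move -1, go to s0
s0 | [_]xxyyzxxz   read _ → write _, move +1, go to s2
s2 | _[x]xyyzxxz   read x → write y, move +1, go to s2
s2 | _y[x]yyzxxz   read x → write y, move +1, go to s2
s2 | _yy[y]yzxxz   read y → write x, move +1, go to s4
s4 | _yyx[y]zxxz   read y → write y, move -1, go to s1
s1 | _yy[x]yzxxz   read x → write x, move -1, go to s4
s4 | _y[y]xyzxxz   read y → write y, move -1, go to s1
s1 | _[y]yxyzxxz   read y → write z, move +1, go to s1
s1 | _z[y]xyzxxz   read y → write z, move +1, go to s1
s1 | _zz[x]yzxxz   read x → write x, move -1, go to s4
s4 | _z[z]xyzxxz   read z → write _, move -1, go to s0
s0 | _[z]_xyzxxz   read z → write x, move -1, go to s0
s0 | [_]x_xyzxxz   read _ → write _, move +1, go to s2
s2 | _[x]_xyzxxz   read x → write y, move +1, go to s2
s2 | _y[_]xyzxxz
The non-blank tape span at halt is y_xyzxxz.

y_xyzxxz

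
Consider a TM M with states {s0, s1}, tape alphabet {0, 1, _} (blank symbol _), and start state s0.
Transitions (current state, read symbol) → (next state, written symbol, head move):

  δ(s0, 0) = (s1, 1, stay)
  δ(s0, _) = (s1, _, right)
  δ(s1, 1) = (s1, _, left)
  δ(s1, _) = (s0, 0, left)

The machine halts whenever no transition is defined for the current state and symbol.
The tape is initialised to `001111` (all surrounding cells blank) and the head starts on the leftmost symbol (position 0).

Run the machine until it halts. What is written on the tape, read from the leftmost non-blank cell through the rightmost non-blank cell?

0_01111

state=s0 head=0 tape=__[0]01111   (s0,0)→(s1,1,stay)
state=s1 head=0 tape=__[1]01111   (s1,1)→(s1,_,left)
state=s1 head=-1 tape=_[_]_01111   (s1,_)→(s0,0,left)
state=s0 head=-2 tape=[_]0_01111   (s0,_)→(s1,_,right)
state=s1 head=-1 tape=_[0]_01111
The non-blank tape span at halt is 0_01111.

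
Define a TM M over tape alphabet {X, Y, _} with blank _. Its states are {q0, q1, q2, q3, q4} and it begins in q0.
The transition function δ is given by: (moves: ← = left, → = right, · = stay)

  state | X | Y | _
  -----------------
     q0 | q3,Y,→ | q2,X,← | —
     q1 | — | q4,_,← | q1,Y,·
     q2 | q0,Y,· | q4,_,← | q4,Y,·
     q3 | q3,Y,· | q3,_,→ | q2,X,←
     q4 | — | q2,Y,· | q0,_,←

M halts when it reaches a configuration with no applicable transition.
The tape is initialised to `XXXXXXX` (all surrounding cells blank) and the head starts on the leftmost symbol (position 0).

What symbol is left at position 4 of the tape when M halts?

_

state=q0 head=0 tape=[X]XXXXXX_   (q0,X)→(q3,Y,→)
state=q3 head=1 tape=Y[X]XXXXX_   (q3,X)→(q3,Y,·)
state=q3 head=1 tape=Y[Y]XXXXX_   (q3,Y)→(q3,_,→)
state=q3 head=2 tape=Y_[X]XXXX_   (q3,X)→(q3,Y,·)
state=q3 head=2 tape=Y_[Y]XXXX_   (q3,Y)→(q3,_,→)
state=q3 head=3 tape=Y__[X]XXX_   (q3,X)→(q3,Y,·)
state=q3 head=3 tape=Y__[Y]XXX_   (q3,Y)→(q3,_,→)
state=q3 head=4 tape=Y___[X]XX_   (q3,X)→(q3,Y,·)
state=q3 head=4 tape=Y___[Y]XX_   (q3,Y)→(q3,_,→)
state=q3 head=5 tape=Y____[X]X_   (q3,X)→(q3,Y,·)
state=q3 head=5 tape=Y____[Y]X_   (q3,Y)→(q3,_,→)
state=q3 head=6 tape=Y_____[X]_   (q3,X)→(q3,Y,·)
state=q3 head=6 tape=Y_____[Y]_   (q3,Y)→(q3,_,→)
state=q3 head=7 tape=Y______[_]   (q3,_)→(q2,X,←)
state=q2 head=6 tape=Y_____[_]X   (q2,_)→(q4,Y,·)
state=q4 head=6 tape=Y_____[Y]X   (q4,Y)→(q2,Y,·)
state=q2 head=6 tape=Y_____[Y]X   (q2,Y)→(q4,_,←)
state=q4 head=5 tape=Y____[_]_X   (q4,_)→(q0,_,←)
state=q0 head=4 tape=Y___[_]__X
Cell 4 holds _ when M halts.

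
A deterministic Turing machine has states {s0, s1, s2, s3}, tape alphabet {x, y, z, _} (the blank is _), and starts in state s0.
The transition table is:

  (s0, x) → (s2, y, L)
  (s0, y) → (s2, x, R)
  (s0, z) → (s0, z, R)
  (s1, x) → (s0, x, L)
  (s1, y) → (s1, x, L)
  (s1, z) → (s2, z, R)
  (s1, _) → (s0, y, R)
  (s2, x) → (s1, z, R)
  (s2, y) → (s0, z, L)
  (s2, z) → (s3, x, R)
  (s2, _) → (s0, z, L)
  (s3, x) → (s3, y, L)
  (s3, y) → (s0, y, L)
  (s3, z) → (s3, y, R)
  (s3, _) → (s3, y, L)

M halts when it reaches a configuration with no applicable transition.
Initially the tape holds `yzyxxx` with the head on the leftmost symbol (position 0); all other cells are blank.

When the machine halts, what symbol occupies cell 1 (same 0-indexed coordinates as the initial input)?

s0 | __[y]zyxxx   read y → write x, move R, go to s2
s2 | __x[z]yxxx   read z → write x, move R, go to s3
s3 | __xx[y]xxx   read y → write y, move L, go to s0
s0 | __x[x]yxxx   read x → write y, move L, go to s2
s2 | __[x]yyxxx   read x → write z, move R, go to s1
s1 | __z[y]yxxx   read y → write x, move L, go to s1
s1 | __[z]xyxxx   read z → write z, move R, go to s2
s2 | __z[x]yxxx   read x → write z, move R, go to s1
s1 | __zz[y]xxx   read y → write x, move L, go to s1
s1 | __z[z]xxxx   read z → write z, move R, go to s2
s2 | __zz[x]xxx   read x → write z, move R, go to s1
s1 | __zzz[x]xx   read x → write x, move L, go to s0
s0 | __zz[z]xxx   read z → write z, move R, go to s0
s0 | __zzz[x]xx   read x → write y, move L, go to s2
s2 | __zz[z]yxx   read z → write x, move R, go to s3
s3 | __zzx[y]xx   read y → write y, move L, go to s0
s0 | __zz[x]yxx   read x → write y, move L, go to s2
s2 | __z[z]yyxx   read z → write x, move R, go to s3
s3 | __zx[y]yxx   read y → write y, move L, go to s0
s0 | __z[x]yyxx   read x → write y, move L, go to s2
s2 | __[z]yyyxx   read z → write x, move R, go to s3
s3 | __x[y]yyxx   read y → write y, move L, go to s0
s0 | __[x]yyyxx   read x → write y, move L, go to s2
s2 | _[_]yyyyxx   read _ → write z, move L, go to s0
s0 | [_]zyyyyxx
Cell 1 holds y when M halts.

y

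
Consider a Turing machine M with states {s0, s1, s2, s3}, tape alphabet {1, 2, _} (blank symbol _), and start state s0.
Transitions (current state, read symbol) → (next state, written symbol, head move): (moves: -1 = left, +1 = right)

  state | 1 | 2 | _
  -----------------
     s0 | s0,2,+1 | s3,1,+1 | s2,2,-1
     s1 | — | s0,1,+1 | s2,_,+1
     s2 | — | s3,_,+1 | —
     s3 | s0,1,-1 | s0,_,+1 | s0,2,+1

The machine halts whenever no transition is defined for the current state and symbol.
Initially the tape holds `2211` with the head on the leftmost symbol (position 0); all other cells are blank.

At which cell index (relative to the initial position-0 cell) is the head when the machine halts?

4

state=s0 head=0 tape=[2]211__   (s0,2)→(s3,1,+1)
state=s3 head=1 tape=1[2]11__   (s3,2)→(s0,_,+1)
state=s0 head=2 tape=1_[1]1__   (s0,1)→(s0,2,+1)
state=s0 head=3 tape=1_2[1]__   (s0,1)→(s0,2,+1)
state=s0 head=4 tape=1_22[_]_   (s0,_)→(s2,2,-1)
state=s2 head=3 tape=1_2[2]2_   (s2,2)→(s3,_,+1)
state=s3 head=4 tape=1_2_[2]_   (s3,2)→(s0,_,+1)
state=s0 head=5 tape=1_2__[_]   (s0,_)→(s2,2,-1)
state=s2 head=4 tape=1_2_[_]2
At halt the head is at cell 4.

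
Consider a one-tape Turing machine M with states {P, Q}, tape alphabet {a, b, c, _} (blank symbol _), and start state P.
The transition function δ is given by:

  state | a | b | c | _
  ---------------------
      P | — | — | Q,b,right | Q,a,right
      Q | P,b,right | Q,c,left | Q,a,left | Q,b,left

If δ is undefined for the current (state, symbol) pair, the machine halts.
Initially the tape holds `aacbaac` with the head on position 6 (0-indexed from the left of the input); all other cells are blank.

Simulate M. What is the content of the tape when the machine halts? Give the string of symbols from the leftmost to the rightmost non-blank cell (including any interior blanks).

P | aacbaa[c]_   read c → write b, move right, go to Q
Q | aacbaab[_]   read _ → write b, move left, go to Q
Q | aacbaa[b]b   read b → write c, move left, go to Q
Q | aacba[a]cb   read a → write b, move right, go to P
P | aacbab[c]b   read c → write b, move right, go to Q
Q | aacbabb[b]   read b → write c, move left, go to Q
Q | aacbab[b]c   read b → write c, move left, go to Q
Q | aacba[b]cc   read b → write c, move left, go to Q
Q | aacb[a]ccc   read a → write b, move right, go to P
P | aacbb[c]cc   read c → write b, move right, go to Q
Q | aacbbb[c]c   read c → write a, move left, go to Q
Q | aacbb[b]ac   read b → write c, move left, go to Q
Q | aacb[b]cac   read b → write c, move left, go to Q
Q | aac[b]ccac   read b → write c, move left, go to Q
Q | aa[c]cccac   read c → write a, move left, go to Q
Q | a[a]acccac   read a → write b, move right, go to P
P | ab[a]cccac
The non-blank tape span at halt is abacccac.

abacccac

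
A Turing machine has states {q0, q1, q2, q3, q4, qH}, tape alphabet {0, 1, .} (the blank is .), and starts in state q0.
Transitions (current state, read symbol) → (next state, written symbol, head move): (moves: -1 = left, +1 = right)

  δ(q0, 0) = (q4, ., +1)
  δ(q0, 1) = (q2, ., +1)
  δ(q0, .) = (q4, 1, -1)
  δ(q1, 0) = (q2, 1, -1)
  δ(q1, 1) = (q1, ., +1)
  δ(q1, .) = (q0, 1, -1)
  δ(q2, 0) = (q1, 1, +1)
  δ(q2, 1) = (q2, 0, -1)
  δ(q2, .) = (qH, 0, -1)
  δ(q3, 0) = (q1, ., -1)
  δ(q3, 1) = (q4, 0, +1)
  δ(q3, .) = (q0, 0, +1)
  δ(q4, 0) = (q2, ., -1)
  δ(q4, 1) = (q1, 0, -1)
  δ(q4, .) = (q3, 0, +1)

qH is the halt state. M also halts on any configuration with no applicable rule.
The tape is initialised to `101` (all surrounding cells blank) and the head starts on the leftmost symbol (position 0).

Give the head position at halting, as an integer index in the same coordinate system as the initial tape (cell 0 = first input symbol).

q0 | ..[1]01.   read 1 → write ., move +1, go to q2
q2 | ...[0]1.   read 0 → write 1, move +1, go to q1
q1 | ...1[1].   read 1 → write ., move +1, go to q1
q1 | ...1.[.]   read . → write 1, move -1, go to q0
q0 | ...1[.]1   read . → write 1, move -1, go to q4
q4 | ...[1]11   read 1 → write 0, move -1, go to q1
q1 | ..[.]011   read . → write 1, move -1, go to q0
q0 | .[.]1011   read . → write 1, move -1, go to q4
q4 | [.]11011   read . → write 0, move +1, go to q3
q3 | 0[1]1011   read 1 → write 0, move +1, go to q4
q4 | 00[1]011   read 1 → write 0, move -1, go to q1
q1 | 0[0]0011   read 0 → write 1, move -1, go to q2
q2 | [0]10011   read 0 → write 1, move +1, go to q1
q1 | 1[1]0011   read 1 → write ., move +1, go to q1
q1 | 1.[0]011   read 0 → write 1, move -1, go to q2
q2 | 1[.]1011   read . → write 0, move -1, go to qH
qH | [1]01011
At halt the head is at cell -2.

-2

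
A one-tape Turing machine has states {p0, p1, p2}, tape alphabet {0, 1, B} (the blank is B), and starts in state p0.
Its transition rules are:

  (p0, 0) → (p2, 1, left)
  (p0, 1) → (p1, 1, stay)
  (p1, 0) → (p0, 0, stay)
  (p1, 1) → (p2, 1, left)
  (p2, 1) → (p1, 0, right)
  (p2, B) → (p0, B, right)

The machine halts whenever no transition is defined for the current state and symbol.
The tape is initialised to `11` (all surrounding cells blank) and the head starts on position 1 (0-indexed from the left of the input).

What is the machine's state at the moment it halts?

p0 | 1[1]   read 1 → write 1, move stay, go to p1
p1 | 1[1]   read 1 → write 1, move left, go to p2
p2 | [1]1   read 1 → write 0, move right, go to p1
p1 | 0[1]   read 1 → write 1, move left, go to p2
p2 | [0]1
No transition is defined for (p2, 0); M halts in state p2.

p2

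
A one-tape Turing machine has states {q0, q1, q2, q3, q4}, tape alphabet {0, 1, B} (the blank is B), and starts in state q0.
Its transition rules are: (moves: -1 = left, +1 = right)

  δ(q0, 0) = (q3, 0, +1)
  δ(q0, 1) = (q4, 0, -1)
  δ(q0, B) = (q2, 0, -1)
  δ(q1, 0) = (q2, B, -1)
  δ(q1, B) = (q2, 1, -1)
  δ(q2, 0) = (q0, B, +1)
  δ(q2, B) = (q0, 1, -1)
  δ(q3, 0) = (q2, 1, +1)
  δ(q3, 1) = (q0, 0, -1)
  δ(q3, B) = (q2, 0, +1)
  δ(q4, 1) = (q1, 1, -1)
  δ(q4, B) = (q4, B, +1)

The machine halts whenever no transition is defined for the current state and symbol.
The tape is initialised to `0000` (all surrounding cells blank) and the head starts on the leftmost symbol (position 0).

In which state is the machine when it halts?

q4

q0 | [0]000BBB   read 0 → write 0, move +1, go to q3
q3 | 0[0]00BBB   read 0 → write 1, move +1, go to q2
q2 | 01[0]0BBB   read 0 → write B, move +1, go to q0
q0 | 01B[0]BBB   read 0 → write 0, move +1, go to q3
q3 | 01B0[B]BB   read B → write 0, move +1, go to q2
q2 | 01B00[B]B   read B → write 1, move -1, go to q0
q0 | 01B0[0]1B   read 0 → write 0, move +1, go to q3
q3 | 01B00[1]B   read 1 → write 0, move -1, go to q0
q0 | 01B0[0]0B   read 0 → write 0, move +1, go to q3
q3 | 01B00[0]B   read 0 → write 1, move +1, go to q2
q2 | 01B001[B]   read B → write 1, move -1, go to q0
q0 | 01B00[1]1   read 1 → write 0, move -1, go to q4
q4 | 01B0[0]01
No transition is defined for (q4, 0); M halts in state q4.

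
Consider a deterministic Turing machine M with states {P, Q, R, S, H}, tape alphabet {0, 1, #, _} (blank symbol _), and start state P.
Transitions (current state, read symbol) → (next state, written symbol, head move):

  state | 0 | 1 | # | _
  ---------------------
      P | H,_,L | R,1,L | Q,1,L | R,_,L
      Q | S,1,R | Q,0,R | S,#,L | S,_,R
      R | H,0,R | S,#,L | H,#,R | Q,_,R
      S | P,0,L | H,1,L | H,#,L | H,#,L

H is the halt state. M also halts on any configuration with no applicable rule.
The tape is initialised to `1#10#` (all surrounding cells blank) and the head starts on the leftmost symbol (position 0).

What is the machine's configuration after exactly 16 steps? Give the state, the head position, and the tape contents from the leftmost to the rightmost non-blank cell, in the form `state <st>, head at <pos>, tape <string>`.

state S, head at 0, tape 0#10#

state=P head=0 tape=__[1]#10#   (P,1)→(R,1,L)
state=R head=-1 tape=_[_]1#10#   (R,_)→(Q,_,R)
state=Q head=0 tape=__[1]#10#   (Q,1)→(Q,0,R)
state=Q head=1 tape=__0[#]10#   (Q,#)→(S,#,L)
state=S head=0 tape=__[0]#10#   (S,0)→(P,0,L)
state=P head=-1 tape=_[_]0#10#   (P,_)→(R,_,L)
state=R head=-2 tape=[_]_0#10#   (R,_)→(Q,_,R)
state=Q head=-1 tape=_[_]0#10#   (Q,_)→(S,_,R)
state=S head=0 tape=__[0]#10#   (S,0)→(P,0,L)
state=P head=-1 tape=_[_]0#10#   (P,_)→(R,_,L)
state=R head=-2 tape=[_]_0#10#   (R,_)→(Q,_,R)
state=Q head=-1 tape=_[_]0#10#   (Q,_)→(S,_,R)
state=S head=0 tape=__[0]#10#   (S,0)→(P,0,L)
state=P head=-1 tape=_[_]0#10#   (P,_)→(R,_,L)
state=R head=-2 tape=[_]_0#10#   (R,_)→(Q,_,R)
state=Q head=-1 tape=_[_]0#10#   (Q,_)→(S,_,R)
state=S head=0 tape=__[0]#10#
After 16 steps: state S, head at 0, tape 0#10#.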